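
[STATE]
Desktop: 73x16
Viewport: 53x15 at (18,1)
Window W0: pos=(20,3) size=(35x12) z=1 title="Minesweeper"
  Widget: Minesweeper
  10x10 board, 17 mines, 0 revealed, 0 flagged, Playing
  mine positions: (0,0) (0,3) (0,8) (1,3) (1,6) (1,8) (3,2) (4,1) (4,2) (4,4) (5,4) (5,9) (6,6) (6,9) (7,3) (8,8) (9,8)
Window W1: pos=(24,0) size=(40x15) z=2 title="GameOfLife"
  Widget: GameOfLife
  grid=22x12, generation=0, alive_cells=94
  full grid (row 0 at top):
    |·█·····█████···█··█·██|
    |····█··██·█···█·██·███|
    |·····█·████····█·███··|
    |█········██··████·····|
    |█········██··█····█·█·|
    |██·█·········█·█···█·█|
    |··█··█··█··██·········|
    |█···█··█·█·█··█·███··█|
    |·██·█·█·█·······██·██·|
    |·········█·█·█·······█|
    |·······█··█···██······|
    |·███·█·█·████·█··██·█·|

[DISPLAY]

      ┃ GameOfLife                           ┃       
      ┠──────────────────────────────────────┨       
  ┏━━━┃Gen: 0                                ┃       
  ┃ Mi┃····█··██·█···█·██·███                ┃       
  ┠───┃·····█·████····█·███··                ┃       
  ┃■■■┃█········██··████·····                ┃       
  ┃■■■┃█········██··█····█·█·                ┃       
  ┃■■■┃██·█·········█·█···█·█                ┃       
  ┃■■■┃··█··█··█··██·········                ┃       
  ┃■■■┃█···█··█·█·█··█·███··█                ┃       
  ┃■■■┃·██·█·█·█·······██·██·                ┃       
  ┃■■■┃·········█·█·█·······█                ┃       
  ┃■■■┃·······█··█···██······                ┃       
  ┗━━━┗━━━━━━━━━━━━━━━━━━━━━━━━━━━━━━━━━━━━━━┛       
                                                     


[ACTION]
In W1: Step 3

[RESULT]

      ┃ GameOfLife                           ┃       
      ┠──────────────────────────────────────┨       
  ┏━━━┃Gen: 3                                ┃       
  ┃ Mi┃···········███····█···                ┃       
  ┠───┃··········█··█····█·█·                ┃       
  ┃■■■┃············█··██··██·                ┃       
  ┃■■■┃·█·············██··█·█                ┃       
  ┃■■■┃█······███···········█                ┃       
  ┃■■■┃·█···████·············                ┃       
  ┃■■■┃······██··············                ┃       
  ┃■■■┃··████······██·····█·█                ┃       
  ┃■■■┃··█·██·····█·█·····███                ┃       
  ┃■■■┃·········█·██·█·····█·                ┃       
  ┗━━━┗━━━━━━━━━━━━━━━━━━━━━━━━━━━━━━━━━━━━━━┛       
                                                     


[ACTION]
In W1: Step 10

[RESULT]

      ┃ GameOfLife                           ┃       
      ┠──────────────────────────────────────┨       
  ┏━━━┃Gen: 13                               ┃       
  ┃ Mi┃·········█·····█··██··                ┃       
  ┠───┃···············█······                ┃       
  ┃■■■┃··············██··██··                ┃       
  ┃■■■┃···█··············█·█·                ┃       
  ┃■■■┃··███········█·····█··                ┃       
  ┃■■■┃··█·██·····█··█·······                ┃       
  ┃■■■┃·····██·····█·█·······                ┃       
  ┃■■■┃··█·██····█·██········                ┃       
  ┃■■■┃··███····█············                ┃       
  ┃■■■┃···█······█·█·········                ┃       
  ┗━━━┗━━━━━━━━━━━━━━━━━━━━━━━━━━━━━━━━━━━━━━┛       
                                                     


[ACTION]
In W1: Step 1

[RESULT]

      ┃ GameOfLife                           ┃       
      ┠──────────────────────────────────────┨       
  ┏━━━┃Gen: 14                               ┃       
  ┃ Mi┃··········████·█··██··                ┃       
  ┠───┃···············██·····                ┃       
  ┃■■■┃··············██··██··                ┃       
  ┃■■■┃··███·········█···█·█·                ┃       
  ┃■■■┃··█··█·············█··                ┃       
  ┃■■■┃··█···█·····█·█·······                ┃       
  ┃■■■┃······█·····█·█·······                ┃       
  ┃■■■┃··█···█····███········                ┃       
  ┃■■■┃··█··█···██·██········                ┃       
  ┃■■■┃··███·····██··········                ┃       
  ┗━━━┗━━━━━━━━━━━━━━━━━━━━━━━━━━━━━━━━━━━━━━┛       
                                                     


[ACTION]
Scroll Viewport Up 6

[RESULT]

      ┏━━━━━━━━━━━━━━━━━━━━━━━━━━━━━━━━━━━━━━┓       
      ┃ GameOfLife                           ┃       
      ┠──────────────────────────────────────┨       
  ┏━━━┃Gen: 14                               ┃       
  ┃ Mi┃··········████·█··██··                ┃       
  ┠───┃···············██·····                ┃       
  ┃■■■┃··············██··██··                ┃       
  ┃■■■┃··███·········█···█·█·                ┃       
  ┃■■■┃··█··█·············█··                ┃       
  ┃■■■┃··█···█·····█·█·······                ┃       
  ┃■■■┃······█·····█·█·······                ┃       
  ┃■■■┃··█···█····███········                ┃       
  ┃■■■┃··█··█···██·██········                ┃       
  ┃■■■┃··███·····██··········                ┃       
  ┗━━━┗━━━━━━━━━━━━━━━━━━━━━━━━━━━━━━━━━━━━━━┛       


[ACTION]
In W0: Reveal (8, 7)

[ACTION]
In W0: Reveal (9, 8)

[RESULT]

      ┏━━━━━━━━━━━━━━━━━━━━━━━━━━━━━━━━━━━━━━┓       
      ┃ GameOfLife                           ┃       
      ┠──────────────────────────────────────┨       
  ┏━━━┃Gen: 14                               ┃       
  ┃ Mi┃··········████·█··██··                ┃       
  ┠───┃···············██·····                ┃       
  ┃✹■■┃··············██··██··                ┃       
  ┃■■■┃··███·········█···█·█·                ┃       
  ┃■■■┃··█··█·············█··                ┃       
  ┃■■✹┃··█···█·····█·█·······                ┃       
  ┃■✹✹┃······█·····█·█·······                ┃       
  ┃■■■┃··█···█····███········                ┃       
  ┃■■■┃··█··█···██·██········                ┃       
  ┃■■■┃··███·····██··········                ┃       
  ┗━━━┗━━━━━━━━━━━━━━━━━━━━━━━━━━━━━━━━━━━━━━┛       


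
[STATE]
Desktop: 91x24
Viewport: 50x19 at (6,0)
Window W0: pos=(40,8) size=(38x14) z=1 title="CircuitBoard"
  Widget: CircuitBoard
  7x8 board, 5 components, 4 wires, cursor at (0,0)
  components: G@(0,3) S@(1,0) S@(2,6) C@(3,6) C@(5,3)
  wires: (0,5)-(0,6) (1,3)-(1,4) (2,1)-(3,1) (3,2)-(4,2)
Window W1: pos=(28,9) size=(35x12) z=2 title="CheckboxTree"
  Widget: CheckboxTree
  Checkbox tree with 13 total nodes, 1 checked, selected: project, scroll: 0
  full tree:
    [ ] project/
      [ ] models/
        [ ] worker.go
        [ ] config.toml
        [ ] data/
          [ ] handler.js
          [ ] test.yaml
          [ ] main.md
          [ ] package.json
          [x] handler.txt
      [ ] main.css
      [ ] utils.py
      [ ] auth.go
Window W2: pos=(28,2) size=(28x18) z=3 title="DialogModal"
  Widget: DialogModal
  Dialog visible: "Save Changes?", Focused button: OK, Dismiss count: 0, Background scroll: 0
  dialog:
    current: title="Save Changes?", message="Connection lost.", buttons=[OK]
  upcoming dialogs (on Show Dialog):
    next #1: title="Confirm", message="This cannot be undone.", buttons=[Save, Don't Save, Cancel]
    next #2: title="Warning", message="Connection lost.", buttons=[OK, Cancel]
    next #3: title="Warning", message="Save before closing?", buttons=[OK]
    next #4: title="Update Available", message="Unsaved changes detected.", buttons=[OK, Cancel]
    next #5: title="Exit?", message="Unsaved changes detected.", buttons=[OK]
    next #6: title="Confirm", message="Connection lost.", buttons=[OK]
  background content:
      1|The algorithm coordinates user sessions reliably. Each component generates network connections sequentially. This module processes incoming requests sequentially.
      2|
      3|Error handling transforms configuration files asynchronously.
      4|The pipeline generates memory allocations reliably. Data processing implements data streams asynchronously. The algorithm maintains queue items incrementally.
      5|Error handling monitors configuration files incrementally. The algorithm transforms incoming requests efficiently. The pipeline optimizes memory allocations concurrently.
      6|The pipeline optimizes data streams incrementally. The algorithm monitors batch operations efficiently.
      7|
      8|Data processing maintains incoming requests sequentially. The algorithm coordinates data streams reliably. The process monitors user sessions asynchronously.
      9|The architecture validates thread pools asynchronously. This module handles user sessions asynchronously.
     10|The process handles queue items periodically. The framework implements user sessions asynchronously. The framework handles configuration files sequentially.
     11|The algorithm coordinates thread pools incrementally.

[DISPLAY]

                                                  
                                                  
                      ┏━━━━━━━━━━━━━━━━━━━━━━━━━━┓
                      ┃ DialogModal              ┃
                      ┠──────────────────────────┨
                      ┃The algorithm coordinates ┃
                      ┃                          ┃
                      ┃Error handling transforms ┃
                      ┃The pipeline generates mem┃
                      ┃Err┌──────────────────┐ co┃
                      ┃The│  Save Changes?   │dat┃
                      ┃   │ Connection lost. │   ┃
                      ┃Dat│       [OK]       │ns ┃
                      ┃The└──────────────────┘tes┃
                      ┃The process handles queue ┃
                      ┃The algorithm coordinates ┃
                      ┃                          ┃
                      ┃                          ┃
                      ┃                          ┃


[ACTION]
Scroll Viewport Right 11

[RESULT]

                                                  
                                                  
           ┏━━━━━━━━━━━━━━━━━━━━━━━━━━┓           
           ┃ DialogModal              ┃           
           ┠──────────────────────────┨           
           ┃The algorithm coordinates ┃           
           ┃                          ┃           
           ┃Error handling transforms ┃           
           ┃The pipeline generates mem┃━━━━━━━━━━━
           ┃Err┌──────────────────┐ co┃━━━━━━┓    
           ┃The│  Save Changes?   │dat┃      ┃────
           ┃   │ Connection lost. │   ┃──────┨    
           ┃Dat│       [OK]       │ns ┃      ┃  · 
           ┃The└──────────────────┘tes┃      ┃    
           ┃The process handles queue ┃      ┃    
           ┃The algorithm coordinates ┃      ┃    
           ┃                          ┃      ┃    
           ┃                          ┃      ┃    
           ┃                          ┃      ┃    


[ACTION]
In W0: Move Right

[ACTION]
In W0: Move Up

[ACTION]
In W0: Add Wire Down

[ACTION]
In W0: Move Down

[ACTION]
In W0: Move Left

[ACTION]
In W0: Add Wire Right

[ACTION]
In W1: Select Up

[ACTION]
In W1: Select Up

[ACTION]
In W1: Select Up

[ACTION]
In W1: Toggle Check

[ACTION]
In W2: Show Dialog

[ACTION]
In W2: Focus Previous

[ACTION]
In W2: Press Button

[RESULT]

                                                  
                                                  
           ┏━━━━━━━━━━━━━━━━━━━━━━━━━━┓           
           ┃ DialogModal              ┃           
           ┠──────────────────────────┨           
           ┃The algorithm coordinates ┃           
           ┃                          ┃           
           ┃Error handling transforms ┃           
           ┃The pipeline generates mem┃━━━━━━━━━━━
           ┃Error handling monitors co┃━━━━━━┓    
           ┃The pipeline optimizes dat┃      ┃────
           ┃                          ┃──────┨    
           ┃Data processing maintains ┃      ┃  · 
           ┃The architecture validates┃      ┃    
           ┃The process handles queue ┃      ┃    
           ┃The algorithm coordinates ┃      ┃    
           ┃                          ┃      ┃    
           ┃                          ┃      ┃    
           ┃                          ┃      ┃    


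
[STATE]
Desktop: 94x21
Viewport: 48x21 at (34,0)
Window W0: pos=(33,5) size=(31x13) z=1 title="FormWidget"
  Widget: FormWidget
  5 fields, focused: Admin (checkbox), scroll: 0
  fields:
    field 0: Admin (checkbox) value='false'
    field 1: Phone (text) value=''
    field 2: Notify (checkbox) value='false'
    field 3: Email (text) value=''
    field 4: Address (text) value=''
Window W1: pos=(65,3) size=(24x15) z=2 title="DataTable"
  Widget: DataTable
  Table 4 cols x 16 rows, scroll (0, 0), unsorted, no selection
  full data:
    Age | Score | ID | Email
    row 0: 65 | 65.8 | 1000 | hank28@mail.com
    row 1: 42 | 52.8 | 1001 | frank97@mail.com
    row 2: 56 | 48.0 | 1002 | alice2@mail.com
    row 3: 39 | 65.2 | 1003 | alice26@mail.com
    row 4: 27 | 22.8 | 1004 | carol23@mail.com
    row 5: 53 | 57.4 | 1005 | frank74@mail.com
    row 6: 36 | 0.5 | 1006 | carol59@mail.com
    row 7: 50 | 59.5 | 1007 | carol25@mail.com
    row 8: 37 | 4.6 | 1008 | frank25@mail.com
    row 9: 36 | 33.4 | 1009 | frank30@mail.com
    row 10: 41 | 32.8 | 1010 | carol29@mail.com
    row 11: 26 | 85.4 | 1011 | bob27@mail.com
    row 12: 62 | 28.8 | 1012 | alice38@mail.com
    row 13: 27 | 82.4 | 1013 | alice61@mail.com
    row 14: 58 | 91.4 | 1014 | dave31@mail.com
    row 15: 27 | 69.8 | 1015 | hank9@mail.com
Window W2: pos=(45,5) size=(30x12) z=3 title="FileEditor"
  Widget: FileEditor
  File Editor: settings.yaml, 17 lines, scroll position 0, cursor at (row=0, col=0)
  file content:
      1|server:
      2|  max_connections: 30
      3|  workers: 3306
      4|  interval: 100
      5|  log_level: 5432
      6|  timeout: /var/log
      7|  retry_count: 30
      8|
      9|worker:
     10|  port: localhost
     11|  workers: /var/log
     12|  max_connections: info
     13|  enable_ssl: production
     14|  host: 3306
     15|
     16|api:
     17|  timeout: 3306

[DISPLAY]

                                                
                                                
                                                
                               ┏━━━━━━━━━━━━━━━━
                               ┃ DataTable      
━━━━━━━━━━━┏━━━━━━━━━━━━━━━━━━━━━━━━━━━━┓───────
 FormWidget┃ FileEditor                 ┃│ID  │E
───────────┠────────────────────────────┨┼────┼─
> Admin:   ┃█erver:                    ▲┃│1000│h
  Phone:   ┃  max_connections: 30      █┃│1001│f
  Notify:  ┃  workers: 3306            ░┃│1002│a
  Email:   ┃  interval: 100            ░┃│1003│a
  Address: ┃  log_level: 5432          ░┃│1004│c
           ┃  timeout: /var/log        ░┃│1005│f
           ┃  retry_count: 30          ░┃│1006│c
           ┃                           ▼┃│1007│c
           ┗━━━━━━━━━━━━━━━━━━━━━━━━━━━━┛│1008│f
━━━━━━━━━━━━━━━━━━━━━━━━━━━━━┛ ┗━━━━━━━━━━━━━━━━
                                                
                                                
                                                


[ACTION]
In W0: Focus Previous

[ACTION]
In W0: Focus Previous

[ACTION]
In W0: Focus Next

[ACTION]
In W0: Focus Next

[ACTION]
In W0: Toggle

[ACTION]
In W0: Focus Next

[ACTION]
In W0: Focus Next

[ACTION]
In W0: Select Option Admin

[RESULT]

                                                
                                                
                                                
                               ┏━━━━━━━━━━━━━━━━
                               ┃ DataTable      
━━━━━━━━━━━┏━━━━━━━━━━━━━━━━━━━━━━━━━━━━┓───────
 FormWidget┃ FileEditor                 ┃│ID  │E
───────────┠────────────────────────────┨┼────┼─
  Admin:   ┃█erver:                    ▲┃│1000│h
  Phone:   ┃  max_connections: 30      █┃│1001│f
> Notify:  ┃  workers: 3306            ░┃│1002│a
  Email:   ┃  interval: 100            ░┃│1003│a
  Address: ┃  log_level: 5432          ░┃│1004│c
           ┃  timeout: /var/log        ░┃│1005│f
           ┃  retry_count: 30          ░┃│1006│c
           ┃                           ▼┃│1007│c
           ┗━━━━━━━━━━━━━━━━━━━━━━━━━━━━┛│1008│f
━━━━━━━━━━━━━━━━━━━━━━━━━━━━━┛ ┗━━━━━━━━━━━━━━━━
                                                
                                                
                                                


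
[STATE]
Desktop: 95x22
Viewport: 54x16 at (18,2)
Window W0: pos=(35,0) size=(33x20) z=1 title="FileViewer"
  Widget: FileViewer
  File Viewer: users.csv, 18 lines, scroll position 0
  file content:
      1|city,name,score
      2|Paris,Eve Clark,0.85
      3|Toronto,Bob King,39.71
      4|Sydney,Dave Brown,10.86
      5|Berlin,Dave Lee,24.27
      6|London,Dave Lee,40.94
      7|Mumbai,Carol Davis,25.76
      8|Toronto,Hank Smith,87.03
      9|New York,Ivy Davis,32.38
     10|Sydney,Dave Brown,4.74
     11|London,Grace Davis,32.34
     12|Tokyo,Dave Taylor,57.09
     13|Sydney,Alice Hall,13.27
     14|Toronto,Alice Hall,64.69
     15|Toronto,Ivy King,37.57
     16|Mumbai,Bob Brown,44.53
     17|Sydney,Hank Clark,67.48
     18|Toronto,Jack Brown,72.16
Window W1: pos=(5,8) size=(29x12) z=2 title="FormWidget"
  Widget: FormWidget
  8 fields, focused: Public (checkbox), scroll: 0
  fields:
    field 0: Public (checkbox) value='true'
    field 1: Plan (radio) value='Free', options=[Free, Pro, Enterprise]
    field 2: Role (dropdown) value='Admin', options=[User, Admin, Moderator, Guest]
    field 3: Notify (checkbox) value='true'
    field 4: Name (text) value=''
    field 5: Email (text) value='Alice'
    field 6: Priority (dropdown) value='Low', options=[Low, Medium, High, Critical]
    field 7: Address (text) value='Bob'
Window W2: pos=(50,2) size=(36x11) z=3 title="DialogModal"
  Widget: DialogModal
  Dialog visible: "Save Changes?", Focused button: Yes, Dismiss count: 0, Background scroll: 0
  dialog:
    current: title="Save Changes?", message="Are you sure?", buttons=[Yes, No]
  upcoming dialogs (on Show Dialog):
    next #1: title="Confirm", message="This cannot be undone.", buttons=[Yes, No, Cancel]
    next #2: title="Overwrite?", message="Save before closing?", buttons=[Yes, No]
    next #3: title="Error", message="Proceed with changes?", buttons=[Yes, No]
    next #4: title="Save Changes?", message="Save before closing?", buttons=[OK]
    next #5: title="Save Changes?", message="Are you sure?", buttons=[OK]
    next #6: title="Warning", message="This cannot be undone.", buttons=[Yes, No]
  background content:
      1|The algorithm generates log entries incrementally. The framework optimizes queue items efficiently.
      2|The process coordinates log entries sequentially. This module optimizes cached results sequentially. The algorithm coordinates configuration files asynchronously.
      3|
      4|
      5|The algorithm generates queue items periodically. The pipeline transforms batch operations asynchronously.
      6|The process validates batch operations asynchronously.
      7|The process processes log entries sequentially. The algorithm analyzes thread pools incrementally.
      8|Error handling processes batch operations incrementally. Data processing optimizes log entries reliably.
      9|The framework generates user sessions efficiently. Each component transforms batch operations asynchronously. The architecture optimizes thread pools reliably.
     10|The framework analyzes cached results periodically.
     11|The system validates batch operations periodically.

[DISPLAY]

                 ┠──────────────┏━━━━━━━━━━━━━━━━━━━━━
                 ┃city,name,scor┃ DialogModal         
                 ┃Paris,Eve Clar┠─────────────────────
                 ┃Toronto,Bob Ki┃The algorithm generat
                 ┃Sydney,Dave Br┃The proc┌────────────
                 ┃Berlin,Dave Le┃        │ Save Change
━━━━━━━━━━━━━━━┓ ┃London,Dave Le┃        │ Are you sur
               ┃ ┃Mumbai,Carol D┃The algo│   [Yes]  No
───────────────┨ ┃Toronto,Hank S┃The proc└────────────
  [x]          ┃ ┃New York,Ivy D┃The process processes
  (●) Free  ( )┃ ┃Sydney,Dave Br┗━━━━━━━━━━━━━━━━━━━━━
  [Admin     ▼]┃ ┃London,Grace Davis,32.34      ░┃    
  [x]          ┃ ┃Tokyo,Dave Taylor,57.09       ░┃    
  [           ]┃ ┃Sydney,Alice Hall,13.27       ░┃    
  [Alice      ]┃ ┃Toronto,Alice Hall,64.69      ░┃    
  [Low       ▼]┃ ┃Toronto,Ivy King,37.57        ░┃    


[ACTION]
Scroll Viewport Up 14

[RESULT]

                 ┏━━━━━━━━━━━━━━━━━━━━━━━━━━━━━━━┓    
                 ┃ FileViewer                    ┃    
                 ┠──────────────┏━━━━━━━━━━━━━━━━━━━━━
                 ┃city,name,scor┃ DialogModal         
                 ┃Paris,Eve Clar┠─────────────────────
                 ┃Toronto,Bob Ki┃The algorithm generat
                 ┃Sydney,Dave Br┃The proc┌────────────
                 ┃Berlin,Dave Le┃        │ Save Change
━━━━━━━━━━━━━━━┓ ┃London,Dave Le┃        │ Are you sur
               ┃ ┃Mumbai,Carol D┃The algo│   [Yes]  No
───────────────┨ ┃Toronto,Hank S┃The proc└────────────
  [x]          ┃ ┃New York,Ivy D┃The process processes
  (●) Free  ( )┃ ┃Sydney,Dave Br┗━━━━━━━━━━━━━━━━━━━━━
  [Admin     ▼]┃ ┃London,Grace Davis,32.34      ░┃    
  [x]          ┃ ┃Tokyo,Dave Taylor,57.09       ░┃    
  [           ]┃ ┃Sydney,Alice Hall,13.27       ░┃    


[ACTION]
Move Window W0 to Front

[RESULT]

                 ┏━━━━━━━━━━━━━━━━━━━━━━━━━━━━━━━┓    
                 ┃ FileViewer                    ┃    
                 ┠───────────────────────────────┨━━━━
                 ┃city,name,score               ▲┃    
                 ┃Paris,Eve Clark,0.85          █┃────
                 ┃Toronto,Bob King,39.71        ░┃erat
                 ┃Sydney,Dave Brown,10.86       ░┃────
                 ┃Berlin,Dave Lee,24.27         ░┃ange
━━━━━━━━━━━━━━━┓ ┃London,Dave Lee,40.94         ░┃ sur
               ┃ ┃Mumbai,Carol Davis,25.76      ░┃  No
───────────────┨ ┃Toronto,Hank Smith,87.03      ░┃────
  [x]          ┃ ┃New York,Ivy Davis,32.38      ░┃sses
  (●) Free  ( )┃ ┃Sydney,Dave Brown,4.74        ░┃━━━━
  [Admin     ▼]┃ ┃London,Grace Davis,32.34      ░┃    
  [x]          ┃ ┃Tokyo,Dave Taylor,57.09       ░┃    
  [           ]┃ ┃Sydney,Alice Hall,13.27       ░┃    


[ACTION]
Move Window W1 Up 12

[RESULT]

━━━━━━━━━━━━━━━┓ ┏━━━━━━━━━━━━━━━━━━━━━━━━━━━━━━━┓    
               ┃ ┃ FileViewer                    ┃    
───────────────┨ ┠───────────────────────────────┨━━━━
  [x]          ┃ ┃city,name,score               ▲┃    
  (●) Free  ( )┃ ┃Paris,Eve Clark,0.85          █┃────
  [Admin     ▼]┃ ┃Toronto,Bob King,39.71        ░┃erat
  [x]          ┃ ┃Sydney,Dave Brown,10.86       ░┃────
  [           ]┃ ┃Berlin,Dave Lee,24.27         ░┃ange
  [Alice      ]┃ ┃London,Dave Lee,40.94         ░┃ sur
  [Low       ▼]┃ ┃Mumbai,Carol Davis,25.76      ░┃  No
  [Bob        ]┃ ┃Toronto,Hank Smith,87.03      ░┃────
━━━━━━━━━━━━━━━┛ ┃New York,Ivy Davis,32.38      ░┃sses
                 ┃Sydney,Dave Brown,4.74        ░┃━━━━
                 ┃London,Grace Davis,32.34      ░┃    
                 ┃Tokyo,Dave Taylor,57.09       ░┃    
                 ┃Sydney,Alice Hall,13.27       ░┃    


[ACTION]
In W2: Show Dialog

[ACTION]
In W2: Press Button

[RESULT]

━━━━━━━━━━━━━━━┓ ┏━━━━━━━━━━━━━━━━━━━━━━━━━━━━━━━┓    
               ┃ ┃ FileViewer                    ┃    
───────────────┨ ┠───────────────────────────────┨━━━━
  [x]          ┃ ┃city,name,score               ▲┃    
  (●) Free  ( )┃ ┃Paris,Eve Clark,0.85          █┃────
  [Admin     ▼]┃ ┃Toronto,Bob King,39.71        ░┃erat
  [x]          ┃ ┃Sydney,Dave Brown,10.86       ░┃inat
  [           ]┃ ┃Berlin,Dave Lee,24.27         ░┃    
  [Alice      ]┃ ┃London,Dave Lee,40.94         ░┃    
  [Low       ▼]┃ ┃Mumbai,Carol Davis,25.76      ░┃erat
  [Bob        ]┃ ┃Toronto,Hank Smith,87.03      ░┃ates
━━━━━━━━━━━━━━━┛ ┃New York,Ivy Davis,32.38      ░┃sses
                 ┃Sydney,Dave Brown,4.74        ░┃━━━━
                 ┃London,Grace Davis,32.34      ░┃    
                 ┃Tokyo,Dave Taylor,57.09       ░┃    
                 ┃Sydney,Alice Hall,13.27       ░┃    


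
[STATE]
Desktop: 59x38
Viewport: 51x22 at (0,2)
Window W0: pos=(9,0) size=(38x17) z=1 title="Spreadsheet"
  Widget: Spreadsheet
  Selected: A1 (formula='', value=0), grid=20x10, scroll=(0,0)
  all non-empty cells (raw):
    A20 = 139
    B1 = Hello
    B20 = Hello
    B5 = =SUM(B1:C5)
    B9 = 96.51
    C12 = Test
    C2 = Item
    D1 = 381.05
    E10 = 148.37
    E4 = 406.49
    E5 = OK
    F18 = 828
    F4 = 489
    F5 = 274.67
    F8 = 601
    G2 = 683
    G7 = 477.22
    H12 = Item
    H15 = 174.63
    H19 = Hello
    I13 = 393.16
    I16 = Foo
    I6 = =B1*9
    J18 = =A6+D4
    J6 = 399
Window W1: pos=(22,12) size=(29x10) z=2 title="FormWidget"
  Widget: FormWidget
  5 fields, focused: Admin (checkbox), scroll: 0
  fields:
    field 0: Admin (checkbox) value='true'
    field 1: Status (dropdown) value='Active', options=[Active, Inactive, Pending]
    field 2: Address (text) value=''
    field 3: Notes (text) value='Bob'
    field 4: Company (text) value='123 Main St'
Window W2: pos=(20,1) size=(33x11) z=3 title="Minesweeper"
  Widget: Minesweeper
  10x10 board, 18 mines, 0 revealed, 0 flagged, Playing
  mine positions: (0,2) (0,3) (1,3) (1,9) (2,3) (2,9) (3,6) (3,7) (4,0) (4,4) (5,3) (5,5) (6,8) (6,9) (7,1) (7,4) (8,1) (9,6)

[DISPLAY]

         ┠──────────┃ Minesweeper                  
         ┃A1:       ┠──────────────────────────────
         ┃       A  ┃■■■■■■■■■■                    
         ┃----------┃■■■■■■■■■■                    
         ┃  1      [┃■■■■■■■■■■                    
         ┃  2       ┃■■■■■■■■■■                    
         ┃  3       ┃■■■■■■■■■■                    
         ┃  4       ┃■■■■■■■■■■                    
         ┃  5       ┃■■■■■■■■■■                    
         ┃  6       ┗━━━━━━━━━━━━━━━━━━━━━━━━━━━━━━
         ┃  7        0┏━━━━━━━━━━━━━━━━━━━━━━━━━━━┓
         ┃  8        0┃ FormWidget                ┃
         ┃  9        0┠───────────────────────────┨
         ┃ 10        0┃> Admin:      [x]          ┃
         ┗━━━━━━━━━━━━┃  Status:     [Active    ▼]┃
                      ┃  Address:    [           ]┃
                      ┃  Notes:      [Bob        ]┃
                      ┃  Company:    [123 Main St]┃
                      ┃                           ┃
                      ┗━━━━━━━━━━━━━━━━━━━━━━━━━━━┛
                                                   
                                                   


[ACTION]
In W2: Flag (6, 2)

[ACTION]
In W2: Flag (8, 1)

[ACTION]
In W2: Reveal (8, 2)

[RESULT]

         ┠──────────┃ Minesweeper                  
         ┃A1:       ┠──────────────────────────────
         ┃       A  ┃■■■■■■■■■■                    
         ┃----------┃■■■■■■■■■■                    
         ┃  1      [┃■■■■■■■■■■                    
         ┃  2       ┃■■■■■■■■■■                    
         ┃  3       ┃■■■■■■■■■■                    
         ┃  4       ┃■■■■■■■■■■                    
         ┃  5       ┃■■⚑■■■■■■■                    
         ┃  6       ┗━━━━━━━━━━━━━━━━━━━━━━━━━━━━━━
         ┃  7        0┏━━━━━━━━━━━━━━━━━━━━━━━━━━━┓
         ┃  8        0┃ FormWidget                ┃
         ┃  9        0┠───────────────────────────┨
         ┃ 10        0┃> Admin:      [x]          ┃
         ┗━━━━━━━━━━━━┃  Status:     [Active    ▼]┃
                      ┃  Address:    [           ]┃
                      ┃  Notes:      [Bob        ]┃
                      ┃  Company:    [123 Main St]┃
                      ┃                           ┃
                      ┗━━━━━━━━━━━━━━━━━━━━━━━━━━━┛
                                                   
                                                   


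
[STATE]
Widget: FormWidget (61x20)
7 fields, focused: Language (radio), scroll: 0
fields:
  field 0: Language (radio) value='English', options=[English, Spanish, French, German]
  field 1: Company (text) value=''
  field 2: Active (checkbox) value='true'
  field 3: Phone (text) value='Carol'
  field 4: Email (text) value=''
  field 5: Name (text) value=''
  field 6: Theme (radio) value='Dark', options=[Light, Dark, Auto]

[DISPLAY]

> Language:   (●) English  ( ) Spanish  ( ) French  ( ) Germa
  Company:    [                                             ]
  Active:     [x]                                            
  Phone:      [Carol                                        ]
  Email:      [                                             ]
  Name:       [                                             ]
  Theme:      ( ) Light  (●) Dark  ( ) Auto                  
                                                             
                                                             
                                                             
                                                             
                                                             
                                                             
                                                             
                                                             
                                                             
                                                             
                                                             
                                                             
                                                             


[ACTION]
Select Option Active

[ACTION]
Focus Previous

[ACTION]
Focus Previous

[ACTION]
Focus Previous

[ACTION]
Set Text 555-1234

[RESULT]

  Language:   (●) English  ( ) Spanish  ( ) French  ( ) Germa
  Company:    [                                             ]
  Active:     [x]                                            
  Phone:      [Carol                                        ]
> Email:      [555-1234                                     ]
  Name:       [                                             ]
  Theme:      ( ) Light  (●) Dark  ( ) Auto                  
                                                             
                                                             
                                                             
                                                             
                                                             
                                                             
                                                             
                                                             
                                                             
                                                             
                                                             
                                                             
                                                             


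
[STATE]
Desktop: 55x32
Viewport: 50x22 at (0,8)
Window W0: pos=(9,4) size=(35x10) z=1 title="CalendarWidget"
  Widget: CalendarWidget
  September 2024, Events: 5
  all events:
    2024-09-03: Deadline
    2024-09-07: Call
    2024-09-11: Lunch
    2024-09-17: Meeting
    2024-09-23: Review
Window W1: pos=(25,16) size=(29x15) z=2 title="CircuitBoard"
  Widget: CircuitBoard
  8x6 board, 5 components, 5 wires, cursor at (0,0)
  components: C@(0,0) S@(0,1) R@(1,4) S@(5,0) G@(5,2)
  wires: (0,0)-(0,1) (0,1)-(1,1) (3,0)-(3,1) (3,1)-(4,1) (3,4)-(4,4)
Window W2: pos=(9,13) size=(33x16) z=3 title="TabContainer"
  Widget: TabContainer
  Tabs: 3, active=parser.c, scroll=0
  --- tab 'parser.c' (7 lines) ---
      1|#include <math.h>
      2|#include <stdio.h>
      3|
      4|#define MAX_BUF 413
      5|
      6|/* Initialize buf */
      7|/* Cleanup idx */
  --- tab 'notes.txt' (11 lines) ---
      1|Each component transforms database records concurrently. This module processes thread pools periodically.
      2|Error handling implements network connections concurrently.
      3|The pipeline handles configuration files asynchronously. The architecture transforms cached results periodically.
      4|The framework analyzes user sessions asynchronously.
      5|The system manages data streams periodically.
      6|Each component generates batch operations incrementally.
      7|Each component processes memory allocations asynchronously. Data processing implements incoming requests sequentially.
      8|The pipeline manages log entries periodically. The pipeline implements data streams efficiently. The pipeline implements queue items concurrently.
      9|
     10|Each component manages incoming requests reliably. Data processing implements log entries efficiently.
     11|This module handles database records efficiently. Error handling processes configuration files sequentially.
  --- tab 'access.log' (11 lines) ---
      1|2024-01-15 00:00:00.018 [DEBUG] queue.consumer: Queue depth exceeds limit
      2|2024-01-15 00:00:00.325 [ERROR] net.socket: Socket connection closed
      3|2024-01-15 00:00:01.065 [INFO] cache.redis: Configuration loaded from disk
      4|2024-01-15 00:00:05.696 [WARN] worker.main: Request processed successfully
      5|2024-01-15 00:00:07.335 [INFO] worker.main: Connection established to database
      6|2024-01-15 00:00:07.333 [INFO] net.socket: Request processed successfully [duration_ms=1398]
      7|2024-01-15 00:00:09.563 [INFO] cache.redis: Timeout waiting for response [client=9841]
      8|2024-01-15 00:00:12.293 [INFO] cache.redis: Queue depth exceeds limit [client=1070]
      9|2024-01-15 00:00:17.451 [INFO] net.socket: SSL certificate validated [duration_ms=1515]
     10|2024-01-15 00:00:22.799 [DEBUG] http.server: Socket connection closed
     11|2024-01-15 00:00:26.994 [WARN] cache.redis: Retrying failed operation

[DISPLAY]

         ┃Mo Tu We Th Fr Sa Su             ┃      
         ┃                   1             ┃      
         ┃ 2  3*  4  5  6  7*  8           ┃      
         ┃ 9 10 11* 12 13 14 15            ┃      
         ┃16 17* 18 19 20 21 22            ┃      
         ┏━━━━━━━━━━━━━━━━━━━━━━━━━━━━━━━┓━┛      
         ┃ TabContainer                  ┃        
         ┠───────────────────────────────┨        
         ┃[parser.c]│ notes.txt │ access.┃━━━━━━━━
         ┃───────────────────────────────┃        
         ┃#include <math.h>              ┃────────
         ┃#include <stdio.h>             ┃ 7      
         ┃                               ┃        
         ┃#define MAX_BUF 413            ┃        
         ┃                               ┃    R   
         ┃/* Initialize buf */           ┃        
         ┃/* Cleanup idx */              ┃        
         ┃                               ┃        
         ┃                               ┃    ·   
         ┃                               ┃    │   
         ┗━━━━━━━━━━━━━━━━━━━━━━━━━━━━━━━┛    ·   
                         ┃                        


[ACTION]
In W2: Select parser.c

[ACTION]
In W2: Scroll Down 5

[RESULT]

         ┃Mo Tu We Th Fr Sa Su             ┃      
         ┃                   1             ┃      
         ┃ 2  3*  4  5  6  7*  8           ┃      
         ┃ 9 10 11* 12 13 14 15            ┃      
         ┃16 17* 18 19 20 21 22            ┃      
         ┏━━━━━━━━━━━━━━━━━━━━━━━━━━━━━━━┓━┛      
         ┃ TabContainer                  ┃        
         ┠───────────────────────────────┨        
         ┃[parser.c]│ notes.txt │ access.┃━━━━━━━━
         ┃───────────────────────────────┃        
         ┃/* Initialize buf */           ┃────────
         ┃/* Cleanup idx */              ┃ 7      
         ┃                               ┃        
         ┃                               ┃        
         ┃                               ┃    R   
         ┃                               ┃        
         ┃                               ┃        
         ┃                               ┃        
         ┃                               ┃    ·   
         ┃                               ┃    │   
         ┗━━━━━━━━━━━━━━━━━━━━━━━━━━━━━━━┛    ·   
                         ┃                        


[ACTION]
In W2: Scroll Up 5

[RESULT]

         ┃Mo Tu We Th Fr Sa Su             ┃      
         ┃                   1             ┃      
         ┃ 2  3*  4  5  6  7*  8           ┃      
         ┃ 9 10 11* 12 13 14 15            ┃      
         ┃16 17* 18 19 20 21 22            ┃      
         ┏━━━━━━━━━━━━━━━━━━━━━━━━━━━━━━━┓━┛      
         ┃ TabContainer                  ┃        
         ┠───────────────────────────────┨        
         ┃[parser.c]│ notes.txt │ access.┃━━━━━━━━
         ┃───────────────────────────────┃        
         ┃#include <math.h>              ┃────────
         ┃#include <stdio.h>             ┃ 7      
         ┃                               ┃        
         ┃#define MAX_BUF 413            ┃        
         ┃                               ┃    R   
         ┃/* Initialize buf */           ┃        
         ┃/* Cleanup idx */              ┃        
         ┃                               ┃        
         ┃                               ┃    ·   
         ┃                               ┃    │   
         ┗━━━━━━━━━━━━━━━━━━━━━━━━━━━━━━━┛    ·   
                         ┃                        


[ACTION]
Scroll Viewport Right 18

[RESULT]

    ┃Mo Tu We Th Fr Sa Su             ┃           
    ┃                   1             ┃           
    ┃ 2  3*  4  5  6  7*  8           ┃           
    ┃ 9 10 11* 12 13 14 15            ┃           
    ┃16 17* 18 19 20 21 22            ┃           
    ┏━━━━━━━━━━━━━━━━━━━━━━━━━━━━━━━┓━┛           
    ┃ TabContainer                  ┃             
    ┠───────────────────────────────┨             
    ┃[parser.c]│ notes.txt │ access.┃━━━━━━━━━━━┓ 
    ┃───────────────────────────────┃           ┃ 
    ┃#include <math.h>              ┃───────────┨ 
    ┃#include <stdio.h>             ┃ 7         ┃ 
    ┃                               ┃           ┃ 
    ┃#define MAX_BUF 413            ┃           ┃ 
    ┃                               ┃    R      ┃ 
    ┃/* Initialize buf */           ┃           ┃ 
    ┃/* Cleanup idx */              ┃           ┃ 
    ┃                               ┃           ┃ 
    ┃                               ┃    ·      ┃ 
    ┃                               ┃    │      ┃ 
    ┗━━━━━━━━━━━━━━━━━━━━━━━━━━━━━━━┛    ·      ┃ 
                    ┃                           ┃ 
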